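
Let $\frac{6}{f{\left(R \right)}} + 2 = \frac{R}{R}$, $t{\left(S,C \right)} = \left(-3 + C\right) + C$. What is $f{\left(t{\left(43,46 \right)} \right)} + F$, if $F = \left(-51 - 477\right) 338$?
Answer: $-178470$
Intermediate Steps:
$t{\left(S,C \right)} = -3 + 2 C$
$f{\left(R \right)} = -6$ ($f{\left(R \right)} = \frac{6}{-2 + \frac{R}{R}} = \frac{6}{-2 + 1} = \frac{6}{-1} = 6 \left(-1\right) = -6$)
$F = -178464$ ($F = \left(-528\right) 338 = -178464$)
$f{\left(t{\left(43,46 \right)} \right)} + F = -6 - 178464 = -178470$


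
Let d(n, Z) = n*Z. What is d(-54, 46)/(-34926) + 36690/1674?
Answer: 35710921/1624059 ≈ 21.989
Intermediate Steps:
d(n, Z) = Z*n
d(-54, 46)/(-34926) + 36690/1674 = (46*(-54))/(-34926) + 36690/1674 = -2484*(-1/34926) + 36690*(1/1674) = 414/5821 + 6115/279 = 35710921/1624059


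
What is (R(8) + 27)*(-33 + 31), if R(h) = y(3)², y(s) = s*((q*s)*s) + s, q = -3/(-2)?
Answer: -7677/2 ≈ -3838.5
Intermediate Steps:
q = 3/2 (q = -3*(-½) = 3/2 ≈ 1.5000)
y(s) = s + 3*s³/2 (y(s) = s*((3*s/2)*s) + s = s*(3*s²/2) + s = 3*s³/2 + s = s + 3*s³/2)
R(h) = 7569/4 (R(h) = (3 + (3/2)*3³)² = (3 + (3/2)*27)² = (3 + 81/2)² = (87/2)² = 7569/4)
(R(8) + 27)*(-33 + 31) = (7569/4 + 27)*(-33 + 31) = (7677/4)*(-2) = -7677/2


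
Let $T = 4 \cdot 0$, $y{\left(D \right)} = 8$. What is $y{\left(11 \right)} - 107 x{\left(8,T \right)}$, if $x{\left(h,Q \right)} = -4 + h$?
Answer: $-420$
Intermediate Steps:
$T = 0$
$y{\left(11 \right)} - 107 x{\left(8,T \right)} = 8 - 107 \left(-4 + 8\right) = 8 - 428 = -420$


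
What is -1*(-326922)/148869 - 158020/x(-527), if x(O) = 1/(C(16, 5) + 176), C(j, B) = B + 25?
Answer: -1615333741786/49623 ≈ -3.2552e+7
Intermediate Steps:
C(j, B) = 25 + B
x(O) = 1/206 (x(O) = 1/((25 + 5) + 176) = 1/(30 + 176) = 1/206)
-1*(-326922)/148869 - 158020/x(-527) = -1*(-326922)/148869 - 158020/1/206 = 326922*(1/148869) - 158020*206 = 108974/49623 - 32552120 = -1615333741786/49623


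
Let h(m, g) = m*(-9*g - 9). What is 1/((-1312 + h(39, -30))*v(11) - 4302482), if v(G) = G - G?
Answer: -1/4302482 ≈ -2.3242e-7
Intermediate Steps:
v(G) = 0
h(m, g) = m*(-9 - 9*g)
1/((-1312 + h(39, -30))*v(11) - 4302482) = 1/((-1312 - 9*39*(1 - 30))*0 - 4302482) = 1/((-1312 - 9*39*(-29))*0 - 4302482) = 1/((-1312 + 10179)*0 - 4302482) = 1/(8867*0 - 4302482) = 1/(0 - 4302482) = 1/(-4302482) = -1/4302482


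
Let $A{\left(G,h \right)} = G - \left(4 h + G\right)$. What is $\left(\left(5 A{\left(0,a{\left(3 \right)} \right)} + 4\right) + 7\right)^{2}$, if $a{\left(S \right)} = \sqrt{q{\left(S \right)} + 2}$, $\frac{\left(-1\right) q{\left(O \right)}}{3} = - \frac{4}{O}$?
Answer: $2521 - 440 \sqrt{6} \approx 1443.2$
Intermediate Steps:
$q{\left(O \right)} = \frac{12}{O}$ ($q{\left(O \right)} = - 3 \left(- \frac{4}{O}\right) = \frac{12}{O}$)
$a{\left(S \right)} = \sqrt{2 + \frac{12}{S}}$ ($a{\left(S \right)} = \sqrt{\frac{12}{S} + 2} = \sqrt{2 + \frac{12}{S}}$)
$A{\left(G,h \right)} = - 4 h$ ($A{\left(G,h \right)} = G - \left(G + 4 h\right) = - 4 h$)
$\left(\left(5 A{\left(0,a{\left(3 \right)} \right)} + 4\right) + 7\right)^{2} = \left(\left(5 \left(- 4 \sqrt{2 + \frac{12}{3}}\right) + 4\right) + 7\right)^{2} = \left(\left(5 \left(- 4 \sqrt{2 + 12 \cdot \frac{1}{3}}\right) + 4\right) + 7\right)^{2} = \left(\left(5 \left(- 4 \sqrt{2 + 4}\right) + 4\right) + 7\right)^{2} = \left(\left(5 \left(- 4 \sqrt{6}\right) + 4\right) + 7\right)^{2} = \left(\left(- 20 \sqrt{6} + 4\right) + 7\right)^{2} = \left(\left(4 - 20 \sqrt{6}\right) + 7\right)^{2} = \left(11 - 20 \sqrt{6}\right)^{2}$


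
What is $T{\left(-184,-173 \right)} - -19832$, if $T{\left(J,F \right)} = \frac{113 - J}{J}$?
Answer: $\frac{3648791}{184} \approx 19830.0$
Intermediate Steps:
$T{\left(J,F \right)} = \frac{113 - J}{J}$
$T{\left(-184,-173 \right)} - -19832 = \frac{113 - -184}{-184} - -19832 = - \frac{113 + 184}{184} + 19832 = \left(- \frac{1}{184}\right) 297 + 19832 = - \frac{297}{184} + 19832 = \frac{3648791}{184}$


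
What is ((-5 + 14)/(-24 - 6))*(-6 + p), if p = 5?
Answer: 3/10 ≈ 0.30000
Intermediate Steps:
((-5 + 14)/(-24 - 6))*(-6 + p) = ((-5 + 14)/(-24 - 6))*(-6 + 5) = (9/(-30))*(-1) = (9*(-1/30))*(-1) = -3/10*(-1) = 3/10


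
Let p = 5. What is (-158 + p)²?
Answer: 23409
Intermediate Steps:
(-158 + p)² = (-158 + 5)² = (-153)² = 23409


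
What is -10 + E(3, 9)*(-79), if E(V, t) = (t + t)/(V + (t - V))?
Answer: -168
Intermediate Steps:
E(V, t) = 2 (E(V, t) = (2*t)/t = 2)
-10 + E(3, 9)*(-79) = -10 + 2*(-79) = -10 - 158 = -168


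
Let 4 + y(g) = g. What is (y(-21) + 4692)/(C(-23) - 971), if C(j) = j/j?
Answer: -4667/970 ≈ -4.8113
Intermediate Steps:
C(j) = 1
y(g) = -4 + g
(y(-21) + 4692)/(C(-23) - 971) = ((-4 - 21) + 4692)/(1 - 971) = (-25 + 4692)/(-970) = 4667*(-1/970) = -4667/970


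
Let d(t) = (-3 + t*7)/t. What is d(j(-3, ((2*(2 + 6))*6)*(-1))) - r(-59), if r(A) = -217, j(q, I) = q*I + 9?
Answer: 22175/99 ≈ 223.99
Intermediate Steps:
j(q, I) = 9 + I*q (j(q, I) = I*q + 9 = 9 + I*q)
d(t) = (-3 + 7*t)/t
d(j(-3, ((2*(2 + 6))*6)*(-1))) - r(-59) = (7 - 3/(9 + (((2*(2 + 6))*6)*(-1))*(-3))) - 1*(-217) = (7 - 3/(9 + (((2*8)*6)*(-1))*(-3))) + 217 = (7 - 3/(9 + ((16*6)*(-1))*(-3))) + 217 = (7 - 3/(9 + (96*(-1))*(-3))) + 217 = (7 - 3/(9 - 96*(-3))) + 217 = (7 - 3/(9 + 288)) + 217 = (7 - 3/297) + 217 = (7 - 3*1/297) + 217 = (7 - 1/99) + 217 = 692/99 + 217 = 22175/99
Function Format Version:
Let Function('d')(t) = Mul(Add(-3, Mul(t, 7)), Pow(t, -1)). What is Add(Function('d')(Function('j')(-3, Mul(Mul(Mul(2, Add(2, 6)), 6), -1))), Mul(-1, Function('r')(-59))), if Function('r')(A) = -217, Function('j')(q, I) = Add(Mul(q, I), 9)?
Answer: Rational(22175, 99) ≈ 223.99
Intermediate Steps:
Function('j')(q, I) = Add(9, Mul(I, q)) (Function('j')(q, I) = Add(Mul(I, q), 9) = Add(9, Mul(I, q)))
Function('d')(t) = Mul(Pow(t, -1), Add(-3, Mul(7, t))) (Function('d')(t) = Mul(Add(-3, Mul(7, t)), Pow(t, -1)) = Mul(Pow(t, -1), Add(-3, Mul(7, t))))
Add(Function('d')(Function('j')(-3, Mul(Mul(Mul(2, Add(2, 6)), 6), -1))), Mul(-1, Function('r')(-59))) = Add(Add(7, Mul(-3, Pow(Add(9, Mul(Mul(Mul(Mul(2, Add(2, 6)), 6), -1), -3)), -1))), Mul(-1, -217)) = Add(Add(7, Mul(-3, Pow(Add(9, Mul(Mul(Mul(Mul(2, 8), 6), -1), -3)), -1))), 217) = Add(Add(7, Mul(-3, Pow(Add(9, Mul(Mul(Mul(16, 6), -1), -3)), -1))), 217) = Add(Add(7, Mul(-3, Pow(Add(9, Mul(Mul(96, -1), -3)), -1))), 217) = Add(Add(7, Mul(-3, Pow(Add(9, Mul(-96, -3)), -1))), 217) = Add(Add(7, Mul(-3, Pow(Add(9, 288), -1))), 217) = Add(Add(7, Mul(-3, Pow(297, -1))), 217) = Add(Add(7, Mul(-3, Rational(1, 297))), 217) = Add(Add(7, Rational(-1, 99)), 217) = Add(Rational(692, 99), 217) = Rational(22175, 99)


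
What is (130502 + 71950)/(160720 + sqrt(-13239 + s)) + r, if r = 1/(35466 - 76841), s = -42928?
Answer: 1346237454105433/1068756572709625 - 202452*I*sqrt(56167)/25830974567 ≈ 1.2596 - 0.0018575*I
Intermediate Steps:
r = -1/41375 (r = 1/(-41375) = -1/41375 ≈ -2.4169e-5)
(130502 + 71950)/(160720 + sqrt(-13239 + s)) + r = (130502 + 71950)/(160720 + sqrt(-13239 - 42928)) - 1/41375 = 202452/(160720 + sqrt(-56167)) - 1/41375 = 202452/(160720 + I*sqrt(56167)) - 1/41375 = -1/41375 + 202452/(160720 + I*sqrt(56167))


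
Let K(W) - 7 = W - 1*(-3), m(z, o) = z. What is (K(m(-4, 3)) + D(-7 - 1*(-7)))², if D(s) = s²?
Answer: 36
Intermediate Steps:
K(W) = 10 + W (K(W) = 7 + (W - 1*(-3)) = 7 + (W + 3) = 7 + (3 + W) = 10 + W)
(K(m(-4, 3)) + D(-7 - 1*(-7)))² = ((10 - 4) + (-7 - 1*(-7))²)² = (6 + (-7 + 7)²)² = (6 + 0²)² = (6 + 0)² = 6² = 36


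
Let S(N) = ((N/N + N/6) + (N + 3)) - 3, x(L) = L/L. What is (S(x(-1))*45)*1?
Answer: 195/2 ≈ 97.500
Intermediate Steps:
x(L) = 1
S(N) = 1 + 7*N/6 (S(N) = ((1 + N*(⅙)) + (3 + N)) - 3 = ((1 + N/6) + (3 + N)) - 3 = (4 + 7*N/6) - 3 = 1 + 7*N/6)
(S(x(-1))*45)*1 = ((1 + (7/6)*1)*45)*1 = ((1 + 7/6)*45)*1 = ((13/6)*45)*1 = (195/2)*1 = 195/2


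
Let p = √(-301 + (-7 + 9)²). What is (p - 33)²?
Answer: 792 - 198*I*√33 ≈ 792.0 - 1137.4*I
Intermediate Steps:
p = 3*I*√33 (p = √(-301 + 2²) = √(-301 + 4) = √(-297) = 3*I*√33 ≈ 17.234*I)
(p - 33)² = (3*I*√33 - 33)² = (-33 + 3*I*√33)²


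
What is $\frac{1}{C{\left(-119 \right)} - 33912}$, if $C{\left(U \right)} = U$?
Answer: $- \frac{1}{34031} \approx -2.9385 \cdot 10^{-5}$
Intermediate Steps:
$\frac{1}{C{\left(-119 \right)} - 33912} = \frac{1}{-119 - 33912} = \frac{1}{-34031} = - \frac{1}{34031}$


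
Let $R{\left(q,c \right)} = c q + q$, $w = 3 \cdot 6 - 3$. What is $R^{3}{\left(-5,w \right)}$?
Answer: $-512000$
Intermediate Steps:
$w = 15$ ($w = 18 - 3 = 15$)
$R{\left(q,c \right)} = q + c q$
$R^{3}{\left(-5,w \right)} = \left(- 5 \left(1 + 15\right)\right)^{3} = \left(\left(-5\right) 16\right)^{3} = \left(-80\right)^{3} = -512000$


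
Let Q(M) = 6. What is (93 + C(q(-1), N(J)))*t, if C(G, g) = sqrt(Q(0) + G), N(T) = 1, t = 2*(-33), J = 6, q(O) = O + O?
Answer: -6270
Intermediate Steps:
q(O) = 2*O
t = -66
C(G, g) = sqrt(6 + G)
(93 + C(q(-1), N(J)))*t = (93 + sqrt(6 + 2*(-1)))*(-66) = (93 + sqrt(6 - 2))*(-66) = (93 + sqrt(4))*(-66) = (93 + 2)*(-66) = 95*(-66) = -6270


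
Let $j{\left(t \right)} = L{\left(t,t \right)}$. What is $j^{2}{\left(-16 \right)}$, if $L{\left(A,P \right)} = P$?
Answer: $256$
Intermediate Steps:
$j{\left(t \right)} = t$
$j^{2}{\left(-16 \right)} = \left(-16\right)^{2} = 256$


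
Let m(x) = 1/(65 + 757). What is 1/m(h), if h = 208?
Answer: 822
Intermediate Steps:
m(x) = 1/822
1/m(h) = 1/(1/822) = 822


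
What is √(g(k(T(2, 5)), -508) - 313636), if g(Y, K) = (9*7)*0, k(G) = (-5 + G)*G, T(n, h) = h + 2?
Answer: 2*I*√78409 ≈ 560.03*I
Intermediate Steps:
T(n, h) = 2 + h
k(G) = G*(-5 + G)
g(Y, K) = 0 (g(Y, K) = 63*0 = 0)
√(g(k(T(2, 5)), -508) - 313636) = √(0 - 313636) = √(-313636) = 2*I*√78409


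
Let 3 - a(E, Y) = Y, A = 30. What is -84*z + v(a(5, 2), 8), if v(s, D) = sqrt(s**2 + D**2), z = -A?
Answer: 2520 + sqrt(65) ≈ 2528.1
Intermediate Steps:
a(E, Y) = 3 - Y
z = -30 (z = -1*30 = -30)
v(s, D) = sqrt(D**2 + s**2)
-84*z + v(a(5, 2), 8) = -84*(-30) + sqrt(8**2 + (3 - 1*2)**2) = 2520 + sqrt(64 + (3 - 2)**2) = 2520 + sqrt(64 + 1**2) = 2520 + sqrt(64 + 1) = 2520 + sqrt(65)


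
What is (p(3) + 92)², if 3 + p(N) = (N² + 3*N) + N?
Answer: 12100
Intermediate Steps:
p(N) = -3 + N² + 4*N (p(N) = -3 + ((N² + 3*N) + N) = -3 + (N² + 4*N) = -3 + N² + 4*N)
(p(3) + 92)² = ((-3 + 3² + 4*3) + 92)² = ((-3 + 9 + 12) + 92)² = (18 + 92)² = 110² = 12100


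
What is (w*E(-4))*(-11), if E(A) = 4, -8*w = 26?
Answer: 143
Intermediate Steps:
w = -13/4 (w = -⅛*26 = -13/4 ≈ -3.2500)
(w*E(-4))*(-11) = -13/4*4*(-11) = -13*(-11) = 143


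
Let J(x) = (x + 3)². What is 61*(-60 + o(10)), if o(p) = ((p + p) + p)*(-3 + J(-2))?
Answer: -7320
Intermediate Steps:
J(x) = (3 + x)²
o(p) = -6*p (o(p) = ((p + p) + p)*(-3 + (3 - 2)²) = (2*p + p)*(-3 + 1²) = (3*p)*(-3 + 1) = (3*p)*(-2) = -6*p)
61*(-60 + o(10)) = 61*(-60 - 6*10) = 61*(-60 - 60) = 61*(-120) = -7320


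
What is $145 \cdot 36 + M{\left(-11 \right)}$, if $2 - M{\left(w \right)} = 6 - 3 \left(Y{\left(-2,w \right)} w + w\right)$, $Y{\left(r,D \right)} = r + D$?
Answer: $5612$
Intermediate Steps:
$Y{\left(r,D \right)} = D + r$
$M{\left(w \right)} = -4 + 3 w + 3 w \left(-2 + w\right)$ ($M{\left(w \right)} = 2 - \left(6 - 3 \left(\left(w - 2\right) w + w\right)\right) = 2 - \left(6 - 3 \left(\left(-2 + w\right) w + w\right)\right) = 2 - \left(6 - 3 \left(w \left(-2 + w\right) + w\right)\right) = 2 - \left(6 - 3 \left(w + w \left(-2 + w\right)\right)\right) = 2 - \left(6 - \left(3 w + 3 w \left(-2 + w\right)\right)\right) = 2 - \left(6 - 3 w - 3 w \left(-2 + w\right)\right) = 2 + \left(-6 + 3 w + 3 w \left(-2 + w\right)\right) = -4 + 3 w + 3 w \left(-2 + w\right)$)
$145 \cdot 36 + M{\left(-11 \right)} = 145 \cdot 36 - \left(-29 - 363\right) = 5220 + \left(-4 + 33 + 3 \cdot 121\right) = 5220 + \left(-4 + 33 + 363\right) = 5220 + 392 = 5612$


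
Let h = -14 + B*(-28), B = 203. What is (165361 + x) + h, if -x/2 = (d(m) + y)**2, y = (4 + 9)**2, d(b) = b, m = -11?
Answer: 109735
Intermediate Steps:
y = 169 (y = 13**2 = 169)
h = -5698 (h = -14 + 203*(-28) = -14 - 5684 = -5698)
x = -49928 (x = -2*(-11 + 169)**2 = -2*158**2 = -2*24964 = -49928)
(165361 + x) + h = (165361 - 49928) - 5698 = 115433 - 5698 = 109735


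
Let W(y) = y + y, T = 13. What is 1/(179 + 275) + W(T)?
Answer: 11805/454 ≈ 26.002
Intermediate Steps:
W(y) = 2*y
1/(179 + 275) + W(T) = 1/(179 + 275) + 2*13 = 1/454 + 26 = 11805/454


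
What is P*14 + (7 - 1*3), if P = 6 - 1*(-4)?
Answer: 144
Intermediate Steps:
P = 10 (P = 6 + 4 = 10)
P*14 + (7 - 1*3) = 10*14 + (7 - 1*3) = 140 + (7 - 3) = 140 + 4 = 144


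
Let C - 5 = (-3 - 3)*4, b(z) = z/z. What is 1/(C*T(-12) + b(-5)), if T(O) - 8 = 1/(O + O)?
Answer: -24/3605 ≈ -0.0066574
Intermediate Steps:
b(z) = 1
T(O) = 8 + 1/(2*O) (T(O) = 8 + 1/(O + O) = 8 + 1/(2*O))
C = -19 (C = 5 + (-3 - 3)*4 = 5 - 6*4 = 5 - 24 = -19)
1/(C*T(-12) + b(-5)) = 1/(-19*(8 + (1/2)/(-12)) + 1) = 1/(-19*(8 + (1/2)*(-1/12)) + 1) = 1/(-19*(8 - 1/24) + 1) = 1/(-19*191/24 + 1) = 1/(-3629/24 + 1) = 1/(-3605/24) = -24/3605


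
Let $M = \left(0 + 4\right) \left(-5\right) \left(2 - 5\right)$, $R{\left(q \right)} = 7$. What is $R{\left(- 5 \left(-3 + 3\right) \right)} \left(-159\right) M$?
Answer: $-66780$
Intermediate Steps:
$M = 60$ ($M = 4 \left(-5\right) \left(-3\right) = \left(-20\right) \left(-3\right) = 60$)
$R{\left(- 5 \left(-3 + 3\right) \right)} \left(-159\right) M = 7 \left(-159\right) 60 = \left(-1113\right) 60 = -66780$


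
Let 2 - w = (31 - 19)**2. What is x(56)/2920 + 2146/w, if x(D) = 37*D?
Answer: -373256/25915 ≈ -14.403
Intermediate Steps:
w = -142 (w = 2 - (31 - 19)**2 = 2 - 1*12**2 = 2 - 1*144 = 2 - 144 = -142)
x(56)/2920 + 2146/w = (37*56)/2920 + 2146/(-142) = 2072*(1/2920) + 2146*(-1/142) = 259/365 - 1073/71 = -373256/25915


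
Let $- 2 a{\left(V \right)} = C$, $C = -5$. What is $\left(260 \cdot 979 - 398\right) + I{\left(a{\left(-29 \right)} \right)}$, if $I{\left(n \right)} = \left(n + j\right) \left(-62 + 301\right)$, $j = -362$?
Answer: $\frac{336443}{2} \approx 1.6822 \cdot 10^{5}$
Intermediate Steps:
$a{\left(V \right)} = \frac{5}{2}$ ($a{\left(V \right)} = \left(- \frac{1}{2}\right) \left(-5\right) = \frac{5}{2}$)
$I{\left(n \right)} = -86518 + 239 n$ ($I{\left(n \right)} = \left(n - 362\right) \left(-62 + 301\right) = \left(-362 + n\right) 239 = -86518 + 239 n$)
$\left(260 \cdot 979 - 398\right) + I{\left(a{\left(-29 \right)} \right)} = \left(260 \cdot 979 - 398\right) + \left(-86518 + 239 \cdot \frac{5}{2}\right) = \left(254540 - 398\right) + \left(-86518 + \frac{1195}{2}\right) = 254142 - \frac{171841}{2} = \frac{336443}{2}$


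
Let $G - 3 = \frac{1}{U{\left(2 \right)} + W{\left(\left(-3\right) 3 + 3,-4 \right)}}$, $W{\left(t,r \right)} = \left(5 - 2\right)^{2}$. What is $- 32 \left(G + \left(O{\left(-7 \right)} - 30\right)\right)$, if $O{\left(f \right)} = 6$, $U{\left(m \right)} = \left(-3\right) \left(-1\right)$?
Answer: $\frac{2008}{3} \approx 669.33$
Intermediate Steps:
$U{\left(m \right)} = 3$
$W{\left(t,r \right)} = 9$ ($W{\left(t,r \right)} = 3^{2} = 9$)
$G = \frac{37}{12}$ ($G = 3 + \frac{1}{3 + 9} = 3 + \frac{1}{12} = \frac{37}{12} \approx 3.0833$)
$- 32 \left(G + \left(O{\left(-7 \right)} - 30\right)\right) = - 32 \left(\frac{37}{12} + \left(6 - 30\right)\right) = - 32 \left(\frac{37}{12} - 24\right) = \left(-32\right) \left(- \frac{251}{12}\right) = \frac{2008}{3}$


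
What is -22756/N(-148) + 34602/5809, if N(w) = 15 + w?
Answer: 136791670/772597 ≈ 177.05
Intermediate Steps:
-22756/N(-148) + 34602/5809 = -22756/(15 - 148) + 34602/5809 = -22756/(-133) + 34602*(1/5809) = -22756*(-1/133) + 34602/5809 = 22756/133 + 34602/5809 = 136791670/772597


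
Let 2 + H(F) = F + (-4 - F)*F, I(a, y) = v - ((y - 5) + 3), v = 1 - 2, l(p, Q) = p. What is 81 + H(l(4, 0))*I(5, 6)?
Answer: 231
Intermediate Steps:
v = -1
I(a, y) = 1 - y (I(a, y) = -1 - ((y - 5) + 3) = -1 - ((-5 + y) + 3) = -1 - (-2 + y) = -1 + (2 - y) = 1 - y)
H(F) = -2 + F + F*(-4 - F) (H(F) = -2 + (F + (-4 - F)*F) = -2 + (F + F*(-4 - F)) = -2 + F + F*(-4 - F))
81 + H(l(4, 0))*I(5, 6) = 81 + (-2 - 1*4**2 - 3*4)*(1 - 1*6) = 81 + (-2 - 1*16 - 12)*(1 - 6) = 81 + (-2 - 16 - 12)*(-5) = 81 - 30*(-5) = 81 + 150 = 231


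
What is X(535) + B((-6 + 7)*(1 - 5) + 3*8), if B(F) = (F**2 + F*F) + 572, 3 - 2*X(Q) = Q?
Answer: 1106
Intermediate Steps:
X(Q) = 3/2 - Q/2
B(F) = 572 + 2*F**2 (B(F) = (F**2 + F**2) + 572 = 2*F**2 + 572 = 572 + 2*F**2)
X(535) + B((-6 + 7)*(1 - 5) + 3*8) = (3/2 - 1/2*535) + (572 + 2*((-6 + 7)*(1 - 5) + 3*8)**2) = (3/2 - 535/2) + (572 + 2*(1*(-4) + 24)**2) = -266 + (572 + 2*(-4 + 24)**2) = -266 + (572 + 2*20**2) = -266 + (572 + 2*400) = -266 + (572 + 800) = -266 + 1372 = 1106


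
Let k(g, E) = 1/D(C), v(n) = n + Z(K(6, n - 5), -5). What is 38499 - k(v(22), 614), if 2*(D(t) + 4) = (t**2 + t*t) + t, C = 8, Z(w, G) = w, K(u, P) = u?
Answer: 2463935/64 ≈ 38499.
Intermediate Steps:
v(n) = 6 + n (v(n) = n + 6 = 6 + n)
D(t) = -4 + t**2 + t/2 (D(t) = -4 + ((t**2 + t*t) + t)/2 = -4 + ((t**2 + t**2) + t)/2 = -4 + (2*t**2 + t)/2 = -4 + (t + 2*t**2)/2 = -4 + (t**2 + t/2) = -4 + t**2 + t/2)
k(g, E) = 1/64 (k(g, E) = 1/(-4 + 8**2 + (1/2)*8) = 1/(-4 + 64 + 4) = 1/64)
38499 - k(v(22), 614) = 38499 - 1*1/64 = 38499 - 1/64 = 2463935/64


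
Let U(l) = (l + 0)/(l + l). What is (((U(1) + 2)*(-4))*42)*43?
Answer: -18060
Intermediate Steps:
U(l) = ½ (U(l) = l/((2*l)) = l*(1/(2*l)) = ½)
(((U(1) + 2)*(-4))*42)*43 = (((½ + 2)*(-4))*42)*43 = (((5/2)*(-4))*42)*43 = -10*42*43 = -420*43 = -18060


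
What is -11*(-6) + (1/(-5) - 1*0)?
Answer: 329/5 ≈ 65.800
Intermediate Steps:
-11*(-6) + (1/(-5) - 1*0) = 66 + (1*(-⅕) + 0) = 66 + (-⅕ + 0) = 66 - ⅕ = 329/5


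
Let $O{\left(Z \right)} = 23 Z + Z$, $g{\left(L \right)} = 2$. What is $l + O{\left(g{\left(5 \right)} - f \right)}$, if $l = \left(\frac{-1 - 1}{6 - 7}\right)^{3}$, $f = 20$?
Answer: $-424$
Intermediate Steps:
$l = 8$ ($l = \left(- \frac{2}{-1}\right)^{3} = \left(\left(-2\right) \left(-1\right)\right)^{3} = 2^{3} = 8$)
$O{\left(Z \right)} = 24 Z$
$l + O{\left(g{\left(5 \right)} - f \right)} = 8 + 24 \left(2 - 20\right) = 8 + 24 \left(-18\right) = 8 - 432 = -424$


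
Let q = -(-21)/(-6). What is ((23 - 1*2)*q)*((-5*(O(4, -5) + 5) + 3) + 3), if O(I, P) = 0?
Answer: 2793/2 ≈ 1396.5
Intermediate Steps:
q = -7/2 (q = -(-21)*(-1)/6 = -1*7/2 = -7/2 ≈ -3.5000)
((23 - 1*2)*q)*((-5*(O(4, -5) + 5) + 3) + 3) = ((23 - 1*2)*(-7/2))*((-5*(0 + 5) + 3) + 3) = ((23 - 2)*(-7/2))*((-5*5 + 3) + 3) = (21*(-7/2))*((-25 + 3) + 3) = -147*(-22 + 3)/2 = -147/2*(-19) = 2793/2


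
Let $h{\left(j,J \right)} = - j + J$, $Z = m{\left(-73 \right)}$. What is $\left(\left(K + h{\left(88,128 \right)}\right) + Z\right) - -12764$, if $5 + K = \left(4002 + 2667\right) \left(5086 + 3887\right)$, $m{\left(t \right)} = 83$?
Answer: $59853819$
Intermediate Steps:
$Z = 83$
$h{\left(j,J \right)} = J - j$
$K = 59840932$ ($K = -5 + \left(4002 + 2667\right) \left(5086 + 3887\right) = -5 + 6669 \cdot 8973 = -5 + 59840937 = 59840932$)
$\left(\left(K + h{\left(88,128 \right)}\right) + Z\right) - -12764 = \left(\left(59840932 + \left(128 - 88\right)\right) + 83\right) - -12764 = \left(\left(59840932 + \left(128 - 88\right)\right) + 83\right) + 12764 = \left(\left(59840932 + 40\right) + 83\right) + 12764 = \left(59840972 + 83\right) + 12764 = 59841055 + 12764 = 59853819$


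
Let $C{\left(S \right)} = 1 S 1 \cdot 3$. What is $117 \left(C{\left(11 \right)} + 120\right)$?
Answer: $17901$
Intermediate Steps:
$C{\left(S \right)} = 3 S$ ($C{\left(S \right)} = S 1 \cdot 3 = S 3 = 3 S$)
$117 \left(C{\left(11 \right)} + 120\right) = 117 \left(3 \cdot 11 + 120\right) = 117 \left(33 + 120\right) = 117 \cdot 153 = 17901$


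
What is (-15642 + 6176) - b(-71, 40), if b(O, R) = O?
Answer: -9395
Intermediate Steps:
(-15642 + 6176) - b(-71, 40) = (-15642 + 6176) - 1*(-71) = -9466 + 71 = -9395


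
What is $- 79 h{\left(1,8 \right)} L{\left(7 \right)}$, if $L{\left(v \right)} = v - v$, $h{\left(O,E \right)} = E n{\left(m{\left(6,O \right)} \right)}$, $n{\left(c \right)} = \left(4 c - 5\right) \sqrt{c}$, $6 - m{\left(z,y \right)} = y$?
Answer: $0$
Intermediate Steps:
$m{\left(z,y \right)} = 6 - y$
$n{\left(c \right)} = \sqrt{c} \left(-5 + 4 c\right)$ ($n{\left(c \right)} = \left(-5 + 4 c\right) \sqrt{c} = \sqrt{c} \left(-5 + 4 c\right)$)
$h{\left(O,E \right)} = E \sqrt{6 - O} \left(19 - 4 O\right)$ ($h{\left(O,E \right)} = E \sqrt{6 - O} \left(-5 + 4 \left(6 - O\right)\right) = E \sqrt{6 - O} \left(-5 - \left(-24 + 4 O\right)\right) = E \sqrt{6 - O} \left(19 - 4 O\right)$)
$L{\left(v \right)} = 0$
$- 79 h{\left(1,8 \right)} L{\left(7 \right)} = - 79 \cdot 8 \sqrt{6 - 1} \left(19 - 4\right) 0 = - 79 \cdot 8 \sqrt{5} \cdot 15 \cdot 0 = - 79 \cdot 120 \sqrt{5} \cdot 0 = - 9480 \sqrt{5} \cdot 0 = 0$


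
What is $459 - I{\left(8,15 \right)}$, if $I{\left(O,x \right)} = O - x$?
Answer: $466$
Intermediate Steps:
$459 - I{\left(8,15 \right)} = 459 - \left(8 - 15\right) = 459 - -7 = 459 + 7 = 466$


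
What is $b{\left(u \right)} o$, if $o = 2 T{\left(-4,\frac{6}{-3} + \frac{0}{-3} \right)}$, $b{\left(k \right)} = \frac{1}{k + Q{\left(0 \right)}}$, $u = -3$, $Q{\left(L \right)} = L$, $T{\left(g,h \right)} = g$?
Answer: $\frac{8}{3} \approx 2.6667$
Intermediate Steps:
$b{\left(k \right)} = \frac{1}{k}$ ($b{\left(k \right)} = \frac{1}{k + 0} = \frac{1}{k}$)
$o = -8$ ($o = 2 \left(-4\right) = -8$)
$b{\left(u \right)} o = \frac{1}{-3} \left(-8\right) = \left(- \frac{1}{3}\right) \left(-8\right) = \frac{8}{3}$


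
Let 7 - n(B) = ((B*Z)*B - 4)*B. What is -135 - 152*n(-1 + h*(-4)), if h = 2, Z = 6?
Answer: -660575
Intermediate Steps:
n(B) = 7 - B*(-4 + 6*B**2) (n(B) = 7 - ((B*6)*B - 4)*B = 7 - ((6*B)*B - 4)*B = 7 - (6*B**2 - 4)*B = 7 - (-4 + 6*B**2)*B = 7 - B*(-4 + 6*B**2))
-135 - 152*n(-1 + h*(-4)) = -135 - 152*(7 - 6*(-1 + 2*(-4))**3 + 4*(-1 + 2*(-4))) = -135 - 152*(7 - 6*(-1 - 8)**3 + 4*(-1 - 8)) = -135 - 152*(7 - 6*(-9)**3 + 4*(-9)) = -135 - 152*(7 - 6*(-729) - 36) = -135 - 152*(7 + 4374 - 36) = -135 - 152*4345 = -135 - 660440 = -660575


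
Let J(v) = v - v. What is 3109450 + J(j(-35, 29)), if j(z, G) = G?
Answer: 3109450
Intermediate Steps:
J(v) = 0
3109450 + J(j(-35, 29)) = 3109450 + 0 = 3109450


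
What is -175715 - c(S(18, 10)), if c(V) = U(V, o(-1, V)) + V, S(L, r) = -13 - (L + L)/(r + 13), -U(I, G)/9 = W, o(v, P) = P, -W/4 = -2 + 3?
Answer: -4041938/23 ≈ -1.7574e+5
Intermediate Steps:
W = -4 (W = -4*(-2 + 3) = -4*1 = -4)
U(I, G) = 36 (U(I, G) = -9*(-4) = 36)
S(L, r) = -13 - 2*L/(13 + r)
c(V) = 36 + V
-175715 - c(S(18, 10)) = -175715 - (36 + (-169 - 13*10 - 2*18)/(13 + 10)) = -175715 - (36 + (-169 - 130 - 36)/23) = -175715 - (36 + (1/23)*(-335)) = -175715 - (36 - 335/23) = -175715 - 1*493/23 = -175715 - 493/23 = -4041938/23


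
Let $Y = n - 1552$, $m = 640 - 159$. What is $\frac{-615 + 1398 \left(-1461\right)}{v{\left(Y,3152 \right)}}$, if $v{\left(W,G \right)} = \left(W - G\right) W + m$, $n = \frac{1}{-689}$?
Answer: $- \frac{969899152053}{3465984581554} \approx -0.27983$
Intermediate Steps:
$m = 481$
$n = - \frac{1}{689} \approx -0.0014514$
$Y = - \frac{1069329}{689}$ ($Y = - \frac{1}{689} - 1552 = - \frac{1069329}{689} \approx -1552.0$)
$v{\left(W,G \right)} = 481 + W \left(W - G\right)$ ($v{\left(W,G \right)} = \left(W - G\right) W + 481 = W \left(W - G\right) + 481 = 481 + W \left(W - G\right)$)
$\frac{-615 + 1398 \left(-1461\right)}{v{\left(Y,3152 \right)}} = \frac{-615 + 1398 \left(-1461\right)}{481 + \left(- \frac{1069329}{689}\right)^{2} - 3152 \left(- \frac{1069329}{689}\right)} = \frac{-615 - 2042478}{481 + \frac{1143464510241}{474721} + \frac{3370525008}{689}} = - \frac{2043093}{\frac{3465984581554}{474721}} = \left(-2043093\right) \frac{474721}{3465984581554} = - \frac{969899152053}{3465984581554}$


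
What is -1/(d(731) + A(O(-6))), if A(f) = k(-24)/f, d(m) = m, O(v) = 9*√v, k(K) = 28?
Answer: -177633/129850115 - 126*I*√6/129850115 ≈ -0.001368 - 2.3769e-6*I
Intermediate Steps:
A(f) = 28/f
-1/(d(731) + A(O(-6))) = -1/(731 + 28/((9*√(-6)))) = -1/(731 + 28/((9*(I*√6)))) = -1/(731 + 28/((9*I*√6))) = -1/(731 + 28*(-I*√6/54)) = -1/(731 - 14*I*√6/27)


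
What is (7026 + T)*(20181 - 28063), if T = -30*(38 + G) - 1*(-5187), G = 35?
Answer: -79001286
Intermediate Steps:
T = 2997 (T = -30*(38 + 35) - 1*(-5187) = -30*73 + 5187 = -2190 + 5187 = 2997)
(7026 + T)*(20181 - 28063) = (7026 + 2997)*(20181 - 28063) = 10023*(-7882) = -79001286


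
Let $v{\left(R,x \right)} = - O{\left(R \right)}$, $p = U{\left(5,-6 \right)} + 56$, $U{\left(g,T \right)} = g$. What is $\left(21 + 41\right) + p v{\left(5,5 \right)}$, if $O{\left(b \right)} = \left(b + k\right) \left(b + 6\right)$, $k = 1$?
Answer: $-3964$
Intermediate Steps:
$O{\left(b \right)} = \left(1 + b\right) \left(6 + b\right)$ ($O{\left(b \right)} = \left(b + 1\right) \left(b + 6\right) = \left(1 + b\right) \left(6 + b\right)$)
$p = 61$ ($p = 5 + 56 = 61$)
$v{\left(R,x \right)} = -6 - R^{2} - 7 R$ ($v{\left(R,x \right)} = - (6 + R^{2} + 7 R) = -6 - R^{2} - 7 R$)
$\left(21 + 41\right) + p v{\left(5,5 \right)} = \left(21 + 41\right) + 61 \left(-6 - 5^{2} - 35\right) = 62 + 61 \left(-6 - 25 - 35\right) = 62 + 61 \left(-66\right) = 62 - 4026 = -3964$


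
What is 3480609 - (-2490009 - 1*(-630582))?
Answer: 5340036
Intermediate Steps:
3480609 - (-2490009 - 1*(-630582)) = 3480609 - (-2490009 + 630582) = 3480609 - 1*(-1859427) = 3480609 + 1859427 = 5340036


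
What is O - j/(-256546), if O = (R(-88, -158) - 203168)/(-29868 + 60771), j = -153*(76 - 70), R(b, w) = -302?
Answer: -26113891787/3964020519 ≈ -6.5877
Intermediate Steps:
j = -918 (j = -153*6 = -918)
O = -203470/30903 (O = (-302 - 203168)/(-29868 + 60771) = -203470/30903 ≈ -6.5842)
O - j/(-256546) = -203470/30903 - (-918)/(-256546) = -203470/30903 - (-918)*(-1)/256546 = -203470/30903 - 1*459/128273 = -203470/30903 - 459/128273 = -26113891787/3964020519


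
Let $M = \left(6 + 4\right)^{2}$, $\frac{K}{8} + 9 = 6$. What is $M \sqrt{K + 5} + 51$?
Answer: $51 + 100 i \sqrt{19} \approx 51.0 + 435.89 i$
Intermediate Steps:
$K = -24$ ($K = -72 + 8 \cdot 6 = -72 + 48 = -24$)
$M = 100$ ($M = 10^{2} = 100$)
$M \sqrt{K + 5} + 51 = 100 \sqrt{-24 + 5} + 51 = 100 \sqrt{-19} + 51 = 100 i \sqrt{19} + 51 = 51 + 100 i \sqrt{19}$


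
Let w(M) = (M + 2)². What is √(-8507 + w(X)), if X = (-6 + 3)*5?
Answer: I*√8338 ≈ 91.313*I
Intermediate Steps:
X = -15 (X = -3*5 = -15)
w(M) = (2 + M)²
√(-8507 + w(X)) = √(-8507 + (2 - 15)²) = √(-8507 + (-13)²) = √(-8507 + 169) = √(-8338) = I*√8338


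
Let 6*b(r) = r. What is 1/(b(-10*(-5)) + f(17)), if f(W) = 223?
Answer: 3/694 ≈ 0.0043228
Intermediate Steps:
b(r) = r/6
1/(b(-10*(-5)) + f(17)) = 1/((-10*(-5))/6 + 223) = 1/((⅙)*50 + 223) = 1/(25/3 + 223) = 1/(694/3) = 3/694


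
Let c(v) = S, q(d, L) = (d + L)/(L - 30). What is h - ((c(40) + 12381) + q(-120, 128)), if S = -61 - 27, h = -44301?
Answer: -2773110/49 ≈ -56594.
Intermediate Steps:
q(d, L) = (L + d)/(-30 + L)
S = -88
c(v) = -88
h - ((c(40) + 12381) + q(-120, 128)) = -44301 - ((-88 + 12381) + (128 - 120)/(-30 + 128)) = -44301 - (12293 + 8/98) = -44301 - (12293 + (1/98)*8) = -44301 - (12293 + 4/49) = -44301 - 1*602361/49 = -44301 - 602361/49 = -2773110/49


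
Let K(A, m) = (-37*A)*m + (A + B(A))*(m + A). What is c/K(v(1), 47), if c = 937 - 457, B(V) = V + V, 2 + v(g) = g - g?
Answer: 60/401 ≈ 0.14963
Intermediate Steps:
v(g) = -2 (v(g) = -2 + (g - g) = -2 + 0 = -2)
B(V) = 2*V
c = 480
K(A, m) = -37*A*m + 3*A*(A + m) (K(A, m) = (-37*A)*m + (A + 2*A)*(m + A) = -37*A*m + (3*A)*(A + m) = -37*A*m + 3*A*(A + m))
c/K(v(1), 47) = 480/((-2*(-34*47 + 3*(-2)))) = 480/((-2*(-1598 - 6))) = 480/((-2*(-1604))) = 480/3208 = 480*(1/3208) = 60/401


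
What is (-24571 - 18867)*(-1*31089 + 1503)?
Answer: 1285156668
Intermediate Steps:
(-24571 - 18867)*(-1*31089 + 1503) = -43438*(-31089 + 1503) = -43438*(-29586) = 1285156668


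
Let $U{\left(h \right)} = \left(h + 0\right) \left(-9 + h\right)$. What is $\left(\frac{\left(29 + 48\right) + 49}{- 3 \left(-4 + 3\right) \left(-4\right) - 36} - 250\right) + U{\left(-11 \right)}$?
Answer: $- \frac{261}{8} \approx -32.625$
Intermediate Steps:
$U{\left(h \right)} = h \left(-9 + h\right)$
$\left(\frac{\left(29 + 48\right) + 49}{- 3 \left(-4 + 3\right) \left(-4\right) - 36} - 250\right) + U{\left(-11 \right)} = \left(\frac{\left(29 + 48\right) + 49}{- 3 \left(-4 + 3\right) \left(-4\right) - 36} - 250\right) - 11 \left(-9 - 11\right) = \left(\frac{77 + 49}{\left(-3\right) \left(-1\right) \left(-4\right) - 36} - 250\right) - -220 = \left(\frac{126}{3 \left(-4\right) - 36} - 250\right) + 220 = \left(\frac{126}{-12 - 36} - 250\right) + 220 = \left(\frac{126}{-48} - 250\right) + 220 = \left(126 \left(- \frac{1}{48}\right) - 250\right) + 220 = \left(- \frac{21}{8} - 250\right) + 220 = - \frac{2021}{8} + 220 = - \frac{261}{8}$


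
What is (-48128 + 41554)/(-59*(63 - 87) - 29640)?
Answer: 3287/14112 ≈ 0.23292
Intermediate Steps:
(-48128 + 41554)/(-59*(63 - 87) - 29640) = -6574/(-59*(-24) - 29640) = -6574/(1416 - 29640) = -6574/(-28224) = -6574*(-1/28224) = 3287/14112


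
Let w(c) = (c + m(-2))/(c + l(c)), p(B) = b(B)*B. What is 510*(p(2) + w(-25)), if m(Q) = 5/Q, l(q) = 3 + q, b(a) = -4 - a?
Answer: -273615/47 ≈ -5821.6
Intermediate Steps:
p(B) = B*(-4 - B) (p(B) = (-4 - B)*B = B*(-4 - B))
w(c) = (-5/2 + c)/(3 + 2*c) (w(c) = (c + 5/(-2))/(c + (3 + c)) = (c + 5*(-½))/(3 + 2*c) = (c - 5/2)/(3 + 2*c) = (-5/2 + c)/(3 + 2*c))
510*(p(2) + w(-25)) = 510*(-1*2*(4 + 2) + (-5 + 2*(-25))/(2*(3 + 2*(-25)))) = 510*(-1*2*6 + (-5 - 50)/(2*(3 - 50))) = 510*(-12 + (½)*(-55)/(-47)) = 510*(-12 + (½)*(-1/47)*(-55)) = 510*(-12 + 55/94) = 510*(-1073/94) = -273615/47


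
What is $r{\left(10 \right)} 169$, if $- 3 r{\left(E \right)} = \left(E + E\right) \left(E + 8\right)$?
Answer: $-20280$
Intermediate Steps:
$r{\left(E \right)} = - \frac{2 E \left(8 + E\right)}{3}$ ($r{\left(E \right)} = - \frac{\left(E + E\right) \left(E + 8\right)}{3} = - \frac{2 E \left(8 + E\right)}{3}$)
$r{\left(10 \right)} 169 = \left(- \frac{2}{3}\right) 10 \left(8 + 10\right) 169 = \left(- \frac{2}{3}\right) 10 \cdot 18 \cdot 169 = \left(-120\right) 169 = -20280$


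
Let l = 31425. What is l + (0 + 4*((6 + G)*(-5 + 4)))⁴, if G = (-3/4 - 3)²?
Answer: 10625492481/256 ≈ 4.1506e+7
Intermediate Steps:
G = 225/16 (G = (-3*¼ - 3)² = (-¾ - 3)² = (-15/4)² = 225/16 ≈ 14.063)
l + (0 + 4*((6 + G)*(-5 + 4)))⁴ = 31425 + (0 + 4*((6 + 225/16)*(-5 + 4)))⁴ = 31425 + (0 + 4*((321/16)*(-1)))⁴ = 31425 + (0 + 4*(-321/16))⁴ = 31425 + (0 - 321/4)⁴ = 31425 + (-321/4)⁴ = 31425 + 10617447681/256 = 10625492481/256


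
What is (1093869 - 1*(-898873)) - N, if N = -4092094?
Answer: 6084836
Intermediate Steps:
(1093869 - 1*(-898873)) - N = (1093869 - 1*(-898873)) - 1*(-4092094) = (1093869 + 898873) + 4092094 = 1992742 + 4092094 = 6084836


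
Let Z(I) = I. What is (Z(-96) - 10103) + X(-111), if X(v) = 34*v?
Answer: -13973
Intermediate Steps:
(Z(-96) - 10103) + X(-111) = (-96 - 10103) + 34*(-111) = -10199 - 3774 = -13973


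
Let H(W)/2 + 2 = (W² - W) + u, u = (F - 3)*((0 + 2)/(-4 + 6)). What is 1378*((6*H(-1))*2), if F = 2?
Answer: -33072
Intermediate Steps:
u = -1 (u = (2 - 3)*((0 + 2)/(-4 + 6)) = -2/2 = -1*1 = -1)
H(W) = -6 - 2*W + 2*W² (H(W) = -4 + 2*((W² - W) - 1) = -4 + 2*(-1 + W² - W) = -4 + (-2 - 2*W + 2*W²) = -6 - 2*W + 2*W²)
1378*((6*H(-1))*2) = 1378*((6*(-6 - 2*(-1) + 2*(-1)²))*2) = 1378*((6*(-6 + 2 + 2*1))*2) = 1378*((6*(-6 + 2 + 2))*2) = 1378*((6*(-2))*2) = 1378*(-12*2) = 1378*(-24) = -33072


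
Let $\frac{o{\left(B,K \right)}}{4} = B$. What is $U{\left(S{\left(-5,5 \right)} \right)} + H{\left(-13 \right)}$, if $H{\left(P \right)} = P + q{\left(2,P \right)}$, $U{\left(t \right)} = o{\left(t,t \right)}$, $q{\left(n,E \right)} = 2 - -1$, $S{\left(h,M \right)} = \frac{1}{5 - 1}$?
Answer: $-9$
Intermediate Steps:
$o{\left(B,K \right)} = 4 B$
$S{\left(h,M \right)} = \frac{1}{4}$
$q{\left(n,E \right)} = 3$ ($q{\left(n,E \right)} = 2 + 1 = 3$)
$U{\left(t \right)} = 4 t$
$H{\left(P \right)} = 3 + P$ ($H{\left(P \right)} = P + 3 = 3 + P$)
$U{\left(S{\left(-5,5 \right)} \right)} + H{\left(-13 \right)} = 4 \cdot \frac{1}{4} + \left(3 - 13\right) = 1 - 10 = -9$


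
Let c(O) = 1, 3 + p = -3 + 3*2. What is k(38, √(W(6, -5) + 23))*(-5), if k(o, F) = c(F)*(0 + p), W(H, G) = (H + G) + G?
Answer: 0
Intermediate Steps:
p = 0 (p = -3 + (-3 + 3*2) = -3 + (-3 + 6) = -3 + 3 = 0)
W(H, G) = H + 2*G (W(H, G) = (G + H) + G = H + 2*G)
k(o, F) = 0 (k(o, F) = 1*(0 + 0) = 1*0 = 0)
k(38, √(W(6, -5) + 23))*(-5) = 0*(-5) = 0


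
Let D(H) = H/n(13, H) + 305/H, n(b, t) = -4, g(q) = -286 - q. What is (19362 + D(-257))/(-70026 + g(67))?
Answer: -19968965/72349612 ≈ -0.27601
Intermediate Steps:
D(H) = 305/H - H/4 (D(H) = H/(-4) + 305/H = H*(-1/4) + 305/H = -H/4 + 305/H = 305/H - H/4)
(19362 + D(-257))/(-70026 + g(67)) = (19362 + (305/(-257) - 1/4*(-257)))/(-70026 + (-286 - 1*67)) = (19362 + (305*(-1/257) + 257/4))/(-70026 + (-286 - 67)) = (19362 + (-305/257 + 257/4))/(-70026 - 353) = (19362 + 64829/1028)/(-70379) = (19968965/1028)*(-1/70379) = -19968965/72349612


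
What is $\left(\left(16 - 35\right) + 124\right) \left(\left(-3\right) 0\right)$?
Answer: $0$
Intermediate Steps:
$\left(\left(16 - 35\right) + 124\right) \left(\left(-3\right) 0\right) = \left(\left(16 - 35\right) + 124\right) 0 = \left(-19 + 124\right) 0 = 105 \cdot 0 = 0$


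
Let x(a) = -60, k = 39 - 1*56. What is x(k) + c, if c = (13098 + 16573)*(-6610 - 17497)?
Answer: -715278857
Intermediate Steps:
k = -17 (k = 39 - 56 = -17)
c = -715278797 (c = 29671*(-24107) = -715278797)
x(k) + c = -60 - 715278797 = -715278857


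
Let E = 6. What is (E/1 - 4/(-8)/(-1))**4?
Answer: 14641/16 ≈ 915.06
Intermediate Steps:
(E/1 - 4/(-8)/(-1))**4 = (6/1 - 4/(-8)/(-1))**4 = (6*1 - 4*(-1/8)*(-1))**4 = (6 + (1/2)*(-1))**4 = (6 - 1/2)**4 = (11/2)**4 = 14641/16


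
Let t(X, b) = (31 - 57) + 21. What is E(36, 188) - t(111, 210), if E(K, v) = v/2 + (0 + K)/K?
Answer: 100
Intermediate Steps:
t(X, b) = -5 (t(X, b) = -26 + 21 = -5)
E(K, v) = 1 + v/2 (E(K, v) = v*(½) + K/K = v/2 + 1 = 1 + v/2)
E(36, 188) - t(111, 210) = (1 + (½)*188) - 1*(-5) = (1 + 94) + 5 = 95 + 5 = 100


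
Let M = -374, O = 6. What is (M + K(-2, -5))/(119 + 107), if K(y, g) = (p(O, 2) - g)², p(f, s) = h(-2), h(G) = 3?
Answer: -155/113 ≈ -1.3717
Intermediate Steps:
p(f, s) = 3
K(y, g) = (3 - g)²
(M + K(-2, -5))/(119 + 107) = (-374 + (-3 - 5)²)/(119 + 107) = (-374 + (-8)²)/226 = (-374 + 64)*(1/226) = -310*1/226 = -155/113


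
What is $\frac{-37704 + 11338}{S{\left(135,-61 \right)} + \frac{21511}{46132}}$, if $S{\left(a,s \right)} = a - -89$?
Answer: $- \frac{1216316312}{10355079} \approx -117.46$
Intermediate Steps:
$S{\left(a,s \right)} = 89 + a$ ($S{\left(a,s \right)} = a + 89 = 89 + a$)
$\frac{-37704 + 11338}{S{\left(135,-61 \right)} + \frac{21511}{46132}} = \frac{-37704 + 11338}{\left(89 + 135\right) + \frac{21511}{46132}} = - \frac{26366}{224 + 21511 \cdot \frac{1}{46132}} = - \frac{26366}{224 + \frac{21511}{46132}} = - \frac{26366}{\frac{10355079}{46132}} = \left(-26366\right) \frac{46132}{10355079} = - \frac{1216316312}{10355079}$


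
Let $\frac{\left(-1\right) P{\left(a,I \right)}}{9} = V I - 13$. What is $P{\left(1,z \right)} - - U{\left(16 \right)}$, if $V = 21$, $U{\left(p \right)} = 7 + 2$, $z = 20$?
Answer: $-3654$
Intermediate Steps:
$U{\left(p \right)} = 9$
$P{\left(a,I \right)} = 117 - 189 I$ ($P{\left(a,I \right)} = - 9 \left(21 I - 13\right) = - 9 \left(-13 + 21 I\right) = 117 - 189 I$)
$P{\left(1,z \right)} - - U{\left(16 \right)} = \left(117 - 3780\right) - \left(-1\right) 9 = \left(117 - 3780\right) - -9 = -3663 + 9 = -3654$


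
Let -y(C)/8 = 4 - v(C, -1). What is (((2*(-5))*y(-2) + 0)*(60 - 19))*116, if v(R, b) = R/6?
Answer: 4946240/3 ≈ 1.6487e+6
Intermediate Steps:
v(R, b) = R/6 (v(R, b) = R*(⅙) = R/6)
y(C) = -32 + 4*C/3 (y(C) = -8*(4 - C/6) = -32 + 4*C/3)
(((2*(-5))*y(-2) + 0)*(60 - 19))*116 = (((2*(-5))*(-32 + (4/3)*(-2)) + 0)*(60 - 19))*116 = ((-10*(-32 - 8/3) + 0)*41)*116 = ((-10*(-104/3) + 0)*41)*116 = ((1040/3 + 0)*41)*116 = ((1040/3)*41)*116 = (42640/3)*116 = 4946240/3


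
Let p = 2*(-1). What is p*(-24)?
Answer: 48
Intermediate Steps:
p = -2
p*(-24) = -2*(-24) = 48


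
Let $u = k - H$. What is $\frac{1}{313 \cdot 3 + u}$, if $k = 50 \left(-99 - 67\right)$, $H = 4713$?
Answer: $- \frac{1}{12074} \approx -8.2823 \cdot 10^{-5}$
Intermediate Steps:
$k = -8300$ ($k = 50 \left(-166\right) = -8300$)
$u = -13013$ ($u = -8300 - 4713 = -13013$)
$\frac{1}{313 \cdot 3 + u} = \frac{1}{313 \cdot 3 - 13013} = \frac{1}{939 - 13013} = \frac{1}{-12074} = - \frac{1}{12074}$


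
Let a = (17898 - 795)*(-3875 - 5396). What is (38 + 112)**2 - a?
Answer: 158584413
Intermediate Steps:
a = -158561913 (a = 17103*(-9271) = -158561913)
(38 + 112)**2 - a = (38 + 112)**2 - 1*(-158561913) = 150**2 + 158561913 = 22500 + 158561913 = 158584413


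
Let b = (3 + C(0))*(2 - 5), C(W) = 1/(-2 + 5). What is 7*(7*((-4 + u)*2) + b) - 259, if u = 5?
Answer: -231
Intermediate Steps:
C(W) = 1/3
b = -10 (b = (3 + 1/3)*(2 - 5) = (10/3)*(-3) = -10)
7*(7*((-4 + u)*2) + b) - 259 = 7*(7*((-4 + 5)*2) - 10) - 259 = 7*(7*(1*2) - 10) - 259 = 7*(7*2 - 10) - 259 = 7*(14 - 10) - 259 = 7*4 - 259 = 28 - 259 = -231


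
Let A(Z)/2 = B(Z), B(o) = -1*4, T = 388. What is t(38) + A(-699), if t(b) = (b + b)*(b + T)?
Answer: 32368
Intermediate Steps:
B(o) = -4
A(Z) = -8 (A(Z) = 2*(-4) = -8)
t(b) = 2*b*(388 + b) (t(b) = (b + b)*(b + 388) = (2*b)*(388 + b) = 2*b*(388 + b))
t(38) + A(-699) = 2*38*(388 + 38) - 8 = 2*38*426 - 8 = 32376 - 8 = 32368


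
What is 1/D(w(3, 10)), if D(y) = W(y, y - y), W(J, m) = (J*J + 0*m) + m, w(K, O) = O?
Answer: 1/100 ≈ 0.010000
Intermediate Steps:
W(J, m) = m + J**2 (W(J, m) = (J**2 + 0) + m = J**2 + m = m + J**2)
D(y) = y**2 (D(y) = (y - y) + y**2 = 0 + y**2 = y**2)
1/D(w(3, 10)) = 1/(10**2) = 1/100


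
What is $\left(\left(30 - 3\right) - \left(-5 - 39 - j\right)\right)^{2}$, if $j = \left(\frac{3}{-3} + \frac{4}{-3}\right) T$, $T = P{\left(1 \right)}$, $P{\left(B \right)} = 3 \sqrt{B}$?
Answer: $4096$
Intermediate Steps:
$T = 3$ ($T = 3 \sqrt{1} = 3 \cdot 1 = 3$)
$j = -7$ ($j = \left(\frac{3}{-3} + \frac{4}{-3}\right) 3 = \left(3 \left(- \frac{1}{3}\right) + 4 \left(- \frac{1}{3}\right)\right) 3 = \left(-1 - \frac{4}{3}\right) 3 = \left(- \frac{7}{3}\right) 3 = -7$)
$\left(\left(30 - 3\right) - \left(-5 - 39 - j\right)\right)^{2} = \left(\left(30 - 3\right) - \left(2 - 39\right)\right)^{2} = \left(\left(30 - 3\right) - -37\right)^{2} = \left(27 - -37\right)^{2} = \left(27 + \left(-7 + 44\right)\right)^{2} = \left(27 + 37\right)^{2} = 64^{2} = 4096$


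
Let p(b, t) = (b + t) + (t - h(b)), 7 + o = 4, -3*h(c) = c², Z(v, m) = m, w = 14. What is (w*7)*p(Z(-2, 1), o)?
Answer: -1372/3 ≈ -457.33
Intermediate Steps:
h(c) = -c²/3
o = -3 (o = -7 + 4 = -3)
p(b, t) = b + 2*t + b²/3 (p(b, t) = (b + t) + (t - (-1)*b²/3) = (b + t) + (t + b²/3) = b + 2*t + b²/3)
(w*7)*p(Z(-2, 1), o) = (14*7)*(1 + 2*(-3) + (⅓)*1²) = 98*(1 - 6 + (⅓)*1) = 98*(1 - 6 + ⅓) = 98*(-14/3) = -1372/3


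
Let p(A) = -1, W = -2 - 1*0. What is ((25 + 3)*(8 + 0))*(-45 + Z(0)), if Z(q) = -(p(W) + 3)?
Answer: -10528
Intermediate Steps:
W = -2 (W = -2 + 0 = -2)
Z(q) = -2 (Z(q) = -(-1 + 3) = -1*2 = -2)
((25 + 3)*(8 + 0))*(-45 + Z(0)) = ((25 + 3)*(8 + 0))*(-45 - 2) = (28*8)*(-47) = 224*(-47) = -10528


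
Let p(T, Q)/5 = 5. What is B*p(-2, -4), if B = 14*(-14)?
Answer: -4900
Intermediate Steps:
B = -196
p(T, Q) = 25 (p(T, Q) = 5*5 = 25)
B*p(-2, -4) = -196*25 = -4900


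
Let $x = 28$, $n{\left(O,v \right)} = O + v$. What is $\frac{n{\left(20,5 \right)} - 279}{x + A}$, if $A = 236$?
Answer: $- \frac{127}{132} \approx -0.96212$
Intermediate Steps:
$\frac{n{\left(20,5 \right)} - 279}{x + A} = \frac{\left(20 + 5\right) - 279}{28 + 236} = \frac{25 - 279}{264} = \left(-254\right) \frac{1}{264} = - \frac{127}{132}$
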